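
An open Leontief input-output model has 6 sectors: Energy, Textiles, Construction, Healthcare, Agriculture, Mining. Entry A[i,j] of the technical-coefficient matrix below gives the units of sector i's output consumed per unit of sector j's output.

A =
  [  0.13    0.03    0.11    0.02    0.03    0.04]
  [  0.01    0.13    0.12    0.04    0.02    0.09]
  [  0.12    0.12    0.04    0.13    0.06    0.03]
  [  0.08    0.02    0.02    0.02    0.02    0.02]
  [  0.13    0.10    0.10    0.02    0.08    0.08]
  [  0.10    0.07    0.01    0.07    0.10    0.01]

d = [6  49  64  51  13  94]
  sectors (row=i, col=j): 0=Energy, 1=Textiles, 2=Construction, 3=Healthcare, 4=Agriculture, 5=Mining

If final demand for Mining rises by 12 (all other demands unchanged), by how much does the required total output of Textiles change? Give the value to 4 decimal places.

Form M = I − A:
  [  0.87   -0.03   -0.11   -0.02   -0.03   -0.04]
  [ -0.01    0.87   -0.12   -0.04   -0.02   -0.09]
  [ -0.12   -0.12    0.96   -0.13   -0.06   -0.03]
  [ -0.08   -0.02   -0.02    0.98   -0.02   -0.02]
  [ -0.13   -0.10   -0.10   -0.02    0.92   -0.08]
  [ -0.10   -0.07   -0.01   -0.07   -0.10    0.99]
Leontief inverse L = M⁻¹:
  [  1.1928    0.0757    0.1541    0.0538    0.0589    0.0656]
  [  0.0661    1.1924    0.1652    0.0818    0.0539    0.1221]
  [  0.1904    0.1781    1.0995    0.1638    0.0927    0.0680]
  [  0.1101    0.0399    0.0429    1.0330    0.0333    0.0329]
  [  0.2124    0.1704    0.1652    0.0648    1.1229    0.1211]
  [  0.1563    0.1138    0.0581    0.0924    0.1265    1.0406]
Total output x = L · d:
  x_0 = 1.1928·6 + 0.0757·49 + 0.1541·64 + 0.0538·51 + 0.0589·13 + 0.0656·94 = 30.3976
  x_1 = 0.0661·6 + 1.1924·49 + 0.1652·64 + 0.0818·51 + 0.0539·13 + 0.1221·94 = 85.7432
  x_2 = 0.1904·6 + 0.1781·49 + 1.0995·64 + 0.1638·51 + 0.0927·13 + 0.0680·94 = 96.1915
  x_3 = 0.1101·6 + 0.0399·49 + 0.0429·64 + 1.0330·51 + 0.0333·13 + 0.0329·94 = 61.5800
  x_4 = 0.2124·6 + 0.1704·49 + 0.1652·64 + 0.0648·51 + 1.1229·13 + 0.1211·94 = 49.4884
  x_5 = 0.1563·6 + 0.1138·49 + 0.0581·64 + 0.0924·51 + 0.1265·13 + 1.0406·94 = 114.4072
Δx_1 = L[1,5] · Δd_5 = 0.1221 · 12 = 1.4650

1.4650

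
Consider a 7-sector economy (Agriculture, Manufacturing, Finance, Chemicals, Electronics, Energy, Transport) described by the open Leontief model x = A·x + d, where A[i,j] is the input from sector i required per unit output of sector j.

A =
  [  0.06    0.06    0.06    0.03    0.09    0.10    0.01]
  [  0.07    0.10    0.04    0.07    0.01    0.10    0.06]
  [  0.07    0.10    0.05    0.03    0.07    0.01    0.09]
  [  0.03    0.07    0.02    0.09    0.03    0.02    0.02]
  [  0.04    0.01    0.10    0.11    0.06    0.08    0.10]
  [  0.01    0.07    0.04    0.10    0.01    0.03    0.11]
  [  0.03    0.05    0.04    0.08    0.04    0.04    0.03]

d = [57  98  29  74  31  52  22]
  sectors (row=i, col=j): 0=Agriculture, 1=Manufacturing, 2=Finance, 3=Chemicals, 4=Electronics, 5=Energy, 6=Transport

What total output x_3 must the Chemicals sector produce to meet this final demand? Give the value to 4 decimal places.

101.9253

Form M = I − A:
  [  0.94   -0.06   -0.06   -0.03   -0.09   -0.10   -0.01]
  [ -0.07    0.90   -0.04   -0.07   -0.01   -0.10   -0.06]
  [ -0.07   -0.10    0.95   -0.03   -0.07   -0.01   -0.09]
  [ -0.03   -0.07   -0.02    0.91   -0.03   -0.02   -0.02]
  [ -0.04   -0.01   -0.10   -0.11    0.94   -0.08   -0.10]
  [ -0.01   -0.07   -0.04   -0.10   -0.01    0.97   -0.11]
  [ -0.03   -0.05   -0.04   -0.08   -0.04   -0.04    0.97]
Leontief inverse L = M⁻¹:
  [  1.0897    0.1048    0.0957    0.0816    0.1190    0.1379    0.0562]
  [  0.1014    1.1523    0.0715    0.1231    0.0370    0.1397    0.1012]
  [  0.1032    0.1460    1.0852    0.0796    0.1008    0.0521    0.1287]
  [  0.0503    0.1017    0.0398    1.1242    0.0471    0.0449    0.0436]
  [  0.0728    0.0625    0.1370    0.1696    1.0945    0.1152    0.1467]
  [  0.0346    0.1109    0.0636    0.1440    0.0310    1.0579    0.1392]
  [  0.0518    0.0842    0.0630    0.1178    0.0600    0.0657    1.0586]
Total output x = L · d:
  x_0 = 1.0897·57 + 0.1048·98 + 0.0957·29 + 0.0816·74 + 0.1190·31 + 0.1379·52 + 0.0562·22 = 93.2961
  x_1 = 0.1014·57 + 1.1523·98 + 0.0715·29 + 0.1231·74 + 0.0370·31 + 0.1397·52 + 0.1012·22 = 140.5222
  x_2 = 0.1032·57 + 0.1460·98 + 1.0852·29 + 0.0796·74 + 0.1008·31 + 0.0521·52 + 0.1287·22 = 66.2198
  x_3 = 0.0503·57 + 0.1017·98 + 0.0398·29 + 1.1242·74 + 0.0471·31 + 0.0449·52 + 0.0436·22 = 101.9253
  x_4 = 0.0728·57 + 0.0625·98 + 0.1370·29 + 0.1696·74 + 1.0945·31 + 0.1152·52 + 0.1467·22 = 69.9488
  x_5 = 0.0346·57 + 0.1109·98 + 0.0636·29 + 0.1440·74 + 0.0310·31 + 1.0579·52 + 0.1392·22 = 84.3757
  x_6 = 0.0518·57 + 0.0842·98 + 0.0630·29 + 0.1178·74 + 0.0600·31 + 0.0657·52 + 1.0586·22 = 50.3101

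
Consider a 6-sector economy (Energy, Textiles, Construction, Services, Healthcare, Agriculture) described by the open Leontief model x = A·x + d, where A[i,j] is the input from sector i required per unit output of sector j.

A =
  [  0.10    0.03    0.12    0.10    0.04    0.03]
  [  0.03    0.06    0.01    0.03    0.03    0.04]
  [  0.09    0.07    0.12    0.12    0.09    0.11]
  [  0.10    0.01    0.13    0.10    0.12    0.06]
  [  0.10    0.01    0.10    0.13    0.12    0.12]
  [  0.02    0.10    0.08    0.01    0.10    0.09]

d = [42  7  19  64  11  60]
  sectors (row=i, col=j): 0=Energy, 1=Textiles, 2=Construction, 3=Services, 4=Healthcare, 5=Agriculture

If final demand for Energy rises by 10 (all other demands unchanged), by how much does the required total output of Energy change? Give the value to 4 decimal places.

Form M = I − A:
  [  0.90   -0.03   -0.12   -0.10   -0.04   -0.03]
  [ -0.03    0.94   -0.01   -0.03   -0.03   -0.04]
  [ -0.09   -0.07    0.88   -0.12   -0.09   -0.11]
  [ -0.10   -0.01   -0.13    0.90   -0.12   -0.06]
  [ -0.10   -0.01   -0.10   -0.13    0.88   -0.12]
  [ -0.02   -0.10   -0.08   -0.01   -0.10    0.91]
Leontief inverse L = M⁻¹:
  [  1.1681    0.0656    0.2072    0.1767    0.1112    0.0927]
  [  0.0542    1.0768    0.0406    0.0565    0.0585    0.0655]
  [  0.1774    0.1232    1.2341    0.2182    0.1910    0.2000]
  [  0.1861    0.0543    0.2406    1.1983    0.2148    0.1449]
  [  0.1906    0.0605    0.2195    0.2318    1.2253    0.2123]
  [  0.0702    0.1378    0.1443    0.0679    0.1627    1.1506]
Total output x = L · d:
  x_0 = 1.1681·42 + 0.0656·7 + 0.2072·19 + 0.1767·64 + 0.1112·11 + 0.0927·60 = 71.5498
  x_1 = 0.0542·42 + 1.0768·7 + 0.0406·19 + 0.0565·64 + 0.0585·11 + 0.0655·60 = 18.7691
  x_2 = 0.1774·42 + 0.1232·7 + 1.2341·19 + 0.2182·64 + 0.1910·11 + 0.2000·60 = 59.8242
  x_3 = 0.1861·42 + 0.0543·7 + 0.2406·19 + 1.1983·64 + 0.2148·11 + 0.1449·60 = 100.5195
  x_4 = 0.1906·42 + 0.0605·7 + 0.2195·19 + 0.2318·64 + 1.2253·11 + 0.2123·60 = 53.6501
  x_5 = 0.0702·42 + 0.1378·7 + 0.1443·19 + 0.0679·64 + 0.1627·11 + 1.1506·60 = 81.8286
Δx_0 = L[0,0] · Δd_0 = 1.1681 · 10 = 11.6806

11.6806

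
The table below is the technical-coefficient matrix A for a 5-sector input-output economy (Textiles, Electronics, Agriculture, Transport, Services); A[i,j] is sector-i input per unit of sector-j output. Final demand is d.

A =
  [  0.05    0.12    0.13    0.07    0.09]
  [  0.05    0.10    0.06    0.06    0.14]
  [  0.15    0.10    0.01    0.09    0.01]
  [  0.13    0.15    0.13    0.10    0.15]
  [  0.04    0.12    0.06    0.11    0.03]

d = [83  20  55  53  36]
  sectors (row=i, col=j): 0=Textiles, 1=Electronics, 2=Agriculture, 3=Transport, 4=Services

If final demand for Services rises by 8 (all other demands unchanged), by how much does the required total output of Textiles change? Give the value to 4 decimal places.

1.2666

Form M = I − A:
  [  0.95   -0.12   -0.13   -0.07   -0.09]
  [ -0.05    0.90   -0.06   -0.06   -0.14]
  [ -0.15   -0.10    0.99   -0.09   -0.01]
  [ -0.13   -0.15   -0.13    0.90   -0.15]
  [ -0.04   -0.12   -0.06   -0.11    0.97]
Leontief inverse L = M⁻¹:
  [  1.1193    0.2145    0.1879    0.1395    0.1583]
  [  0.1057    1.1852    0.1141    0.1232    0.2011]
  [  0.2017    0.1804    1.0712    0.1444    0.0781]
  [  0.2246    0.2878    0.2197    1.2003    0.2503]
  [  0.0972    0.1993    0.1130    0.1660    1.0955]
Total output x = L · d:
  x_0 = 1.1193·83 + 0.2145·20 + 0.1879·55 + 0.1395·53 + 0.1583·36 = 120.6225
  x_1 = 0.1057·83 + 1.1852·20 + 0.1141·55 + 0.1232·53 + 0.2011·36 = 52.5254
  x_2 = 0.2017·83 + 0.1804·20 + 1.0712·55 + 0.1444·53 + 0.0781·36 = 89.7284
  x_3 = 0.2246·83 + 0.2878·20 + 0.2197·55 + 1.2003·53 + 0.2503·36 = 109.1120
  x_4 = 0.0972·83 + 0.1993·20 + 0.1130·55 + 0.1660·53 + 1.0955·36 = 66.5092
Δx_0 = L[0,4] · Δd_4 = 0.1583 · 8 = 1.2666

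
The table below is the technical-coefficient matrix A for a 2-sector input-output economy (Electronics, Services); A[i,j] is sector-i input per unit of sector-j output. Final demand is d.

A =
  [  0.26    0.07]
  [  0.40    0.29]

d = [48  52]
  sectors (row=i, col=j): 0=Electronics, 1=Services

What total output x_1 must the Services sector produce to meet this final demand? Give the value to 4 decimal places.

115.9630

Form M = I − A:
  [  0.74   -0.07]
  [ -0.40    0.71]
Leontief inverse L = M⁻¹:
  [  1.4274    0.1407]
  [  0.8042    1.4877]
Total output x = L · d:
  x_0 = 1.4274·48 + 0.1407·52 = 75.8343
  x_1 = 0.8042·48 + 1.4877·52 = 115.9630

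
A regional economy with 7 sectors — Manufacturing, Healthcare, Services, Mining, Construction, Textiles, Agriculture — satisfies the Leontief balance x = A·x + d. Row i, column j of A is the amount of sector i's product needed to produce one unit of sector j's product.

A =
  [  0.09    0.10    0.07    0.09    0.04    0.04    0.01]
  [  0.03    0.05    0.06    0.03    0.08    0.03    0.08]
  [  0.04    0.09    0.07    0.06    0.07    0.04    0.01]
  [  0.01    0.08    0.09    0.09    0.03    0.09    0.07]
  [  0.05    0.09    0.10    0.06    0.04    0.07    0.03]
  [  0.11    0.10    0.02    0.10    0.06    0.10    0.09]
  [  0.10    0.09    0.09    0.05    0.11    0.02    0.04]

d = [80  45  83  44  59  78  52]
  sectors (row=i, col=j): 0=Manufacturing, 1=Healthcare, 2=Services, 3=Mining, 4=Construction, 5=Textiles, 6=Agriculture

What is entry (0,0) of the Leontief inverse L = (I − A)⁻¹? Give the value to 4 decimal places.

L[0,0] = 1.1314

Form M = I − A:
  [  0.91   -0.10   -0.07   -0.09   -0.04   -0.04   -0.01]
  [ -0.03    0.95   -0.06   -0.03   -0.08   -0.03   -0.08]
  [ -0.04   -0.09    0.93   -0.06   -0.07   -0.04   -0.01]
  [ -0.01   -0.08   -0.09    0.91   -0.03   -0.09   -0.07]
  [ -0.05   -0.09   -0.10   -0.06    0.96   -0.07   -0.03]
  [ -0.11   -0.10   -0.02   -0.10   -0.06    0.90   -0.09]
  [ -0.10   -0.09   -0.09   -0.05   -0.11   -0.02    0.96]
Leontief inverse L = M⁻¹:
  [  1.1314    0.1643    0.1251    0.1429    0.0851    0.0833    0.0477]
  [  0.0683    1.1046    0.1083    0.0713    0.1215    0.0637    0.1089]
  [  0.0752    0.1452    1.1180    0.1041    0.1098    0.0778    0.0428]
  [  0.0577    0.1497    0.1478    1.1462    0.0831    0.1377    0.1137]
  [  0.0942    0.1555    0.1541    0.1126    1.0883    0.1136    0.0684]
  [  0.1751    0.1894    0.0944    0.1733    0.1243    1.1596    0.1438]
  [  0.1488    0.1639    0.1553    0.1075    0.1622    0.0663    1.0776]
Total output x = L · d:
  x_0 = 1.1314·80 + 0.1643·45 + 0.1251·83 + 0.1429·44 + 0.0851·59 + 0.0833·78 + 0.0477·52 = 128.5786
  x_1 = 0.0683·80 + 1.1046·45 + 0.1083·83 + 0.0713·44 + 0.1215·59 + 0.0637·78 + 0.1089·52 = 85.0862
  x_2 = 0.0752·80 + 0.1452·45 + 1.1180·83 + 0.1041·44 + 0.1098·59 + 0.0778·78 + 0.0428·52 = 124.6975
  x_3 = 0.0577·80 + 0.1497·45 + 0.1478·83 + 1.1462·44 + 0.0831·59 + 0.1377·78 + 0.1137·52 = 95.6187
  x_4 = 0.0942·80 + 0.1555·45 + 0.1541·83 + 0.1126·44 + 1.0883·59 + 0.1136·78 + 0.0684·52 = 108.9081
  x_5 = 0.1751·80 + 0.1894·45 + 0.0944·83 + 0.1733·44 + 0.1243·59 + 1.1596·78 + 0.1438·52 = 143.2589
  x_6 = 0.1488·80 + 0.1639·45 + 0.1553·83 + 0.1075·44 + 0.1622·59 + 0.0663·78 + 1.0776·52 = 107.6712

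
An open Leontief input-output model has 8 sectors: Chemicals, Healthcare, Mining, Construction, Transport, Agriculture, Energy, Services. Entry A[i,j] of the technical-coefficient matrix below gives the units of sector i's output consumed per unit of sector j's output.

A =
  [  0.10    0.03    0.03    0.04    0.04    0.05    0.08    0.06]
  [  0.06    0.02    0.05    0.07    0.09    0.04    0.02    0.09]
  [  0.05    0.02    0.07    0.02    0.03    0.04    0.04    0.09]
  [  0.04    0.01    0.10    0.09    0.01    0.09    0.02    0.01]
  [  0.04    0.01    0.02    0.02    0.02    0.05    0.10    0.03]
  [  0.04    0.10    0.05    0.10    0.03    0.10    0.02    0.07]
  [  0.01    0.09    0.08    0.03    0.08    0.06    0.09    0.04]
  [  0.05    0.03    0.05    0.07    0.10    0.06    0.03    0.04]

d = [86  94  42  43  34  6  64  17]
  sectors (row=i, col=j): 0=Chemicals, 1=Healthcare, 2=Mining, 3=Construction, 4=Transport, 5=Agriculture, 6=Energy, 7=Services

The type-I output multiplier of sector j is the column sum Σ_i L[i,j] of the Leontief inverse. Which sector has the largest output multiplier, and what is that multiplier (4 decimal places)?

Form M = I − A:
  [  0.90   -0.03   -0.03   -0.04   -0.04   -0.05   -0.08   -0.06]
  [ -0.06    0.98   -0.05   -0.07   -0.09   -0.04   -0.02   -0.09]
  [ -0.05   -0.02    0.93   -0.02   -0.03   -0.04   -0.04   -0.09]
  [ -0.04   -0.01   -0.10    0.91   -0.01   -0.09   -0.02   -0.01]
  [ -0.04   -0.01   -0.02   -0.02    0.98   -0.05   -0.10   -0.03]
  [ -0.04   -0.10   -0.05   -0.10   -0.03    0.90   -0.02   -0.07]
  [ -0.01   -0.09   -0.08   -0.03   -0.08   -0.06    0.91   -0.04]
  [ -0.05   -0.03   -0.05   -0.07   -0.10   -0.06   -0.03    0.96]
Leontief inverse L = M⁻¹:
  [  1.1373    0.0617    0.0711    0.0801    0.0779    0.0960    0.1202    0.0988]
  [  0.0966    1.0455    0.0902    0.1104    0.1241    0.0860    0.0576    0.1262]
  [  0.0805    0.0443    1.1041    0.0529    0.0624    0.0772    0.0704    0.1238]
  [  0.0708    0.0360    0.1398    1.1282    0.0344    0.1326    0.0461    0.0453]
  [  0.0620    0.0360    0.0500    0.0472    1.0470    0.0825    0.1282    0.0565]
  [  0.0833    0.1337    0.1015    0.1558    0.0724    1.1574    0.0554    0.1178]
  [  0.0461    0.1236    0.1264    0.0729    0.1223    0.1089    1.1315    0.0860]
  [  0.0847    0.0568    0.0897    0.1096    0.1311    0.1057    0.0673    1.0764]
Total output x = L · d:
  x_0 = 1.1373·86 + 0.0617·94 + 0.0711·42 + 0.0801·43 + 0.0779·34 + 0.0960·6 + 0.1202·64 + 0.0988·17 = 122.6379
  x_1 = 0.0966·86 + 1.0455·94 + 0.0902·42 + 0.1104·43 + 0.1241·34 + 0.0860·6 + 0.0576·64 + 0.1262·17 = 125.6902
  x_2 = 0.0805·86 + 0.0443·94 + 1.1041·42 + 0.0529·43 + 0.0624·34 + 0.0772·6 + 0.0704·64 + 0.1238·17 = 68.9328
  x_3 = 0.0708·86 + 0.0360·94 + 0.1398·42 + 1.1282·43 + 0.0344·34 + 0.1326·6 + 0.0461·64 + 0.0453·17 = 69.5476
  x_4 = 0.0620·86 + 0.0360·94 + 0.0500·42 + 0.0472·43 + 1.0470·34 + 0.0825·6 + 0.1282·64 + 0.0565·17 = 58.1137
  x_5 = 0.0833·86 + 0.1337·94 + 0.1015·42 + 0.1558·43 + 0.0724·34 + 1.1574·6 + 0.0554·64 + 0.1178·17 = 45.6556
  x_6 = 0.0461·86 + 0.1236·94 + 0.1264·42 + 0.0729·43 + 0.1223·34 + 0.1089·6 + 1.1315·64 + 0.0860·17 = 102.7253
  x_7 = 0.0847·86 + 0.0568·94 + 0.0897·42 + 0.1096·43 + 0.1311·34 + 0.1057·6 + 0.0673·64 + 1.0764·17 = 48.8021
Output multipliers (column sums of L):
  Chemicals: 1.6614
  Healthcare: 1.5378
  Mining: 1.7730
  Construction: 1.7572
  Transport: 1.6717
  Agriculture: 1.8463
  Energy: 1.6767
  Services: 1.7309

Agriculture (1.8463)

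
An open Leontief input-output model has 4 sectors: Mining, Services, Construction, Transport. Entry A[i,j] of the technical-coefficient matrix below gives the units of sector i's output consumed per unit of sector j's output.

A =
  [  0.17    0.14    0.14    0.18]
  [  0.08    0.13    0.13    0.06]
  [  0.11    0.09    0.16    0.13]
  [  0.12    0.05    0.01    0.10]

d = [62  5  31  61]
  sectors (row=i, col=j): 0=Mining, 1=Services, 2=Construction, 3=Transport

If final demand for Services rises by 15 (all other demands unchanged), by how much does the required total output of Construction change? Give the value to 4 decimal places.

2.6821

Form M = I − A:
  [  0.83   -0.14   -0.14   -0.18]
  [ -0.08    0.87   -0.13   -0.06]
  [ -0.11   -0.09    0.84   -0.13]
  [ -0.12   -0.05   -0.01    0.90]
Leontief inverse L = M⁻¹:
  [  1.3100    0.2561    0.2617    0.3169]
  [  0.1659    1.2068    0.2161    0.1449]
  [  0.2182    0.1788    1.2573    0.2372]
  [  0.1863    0.1032    0.0609    1.1640]
Total output x = L · d:
  x_0 = 1.3100·62 + 0.2561·5 + 0.2617·31 + 0.3169·61 = 109.9445
  x_1 = 0.1659·62 + 1.2068·5 + 0.2161·31 + 0.1449·61 = 31.8570
  x_2 = 0.2182·62 + 0.1788·5 + 1.2573·31 + 0.2372·61 = 67.8642
  x_3 = 0.1863·62 + 0.1032·5 + 0.0609·31 + 1.1640·61 = 84.9609
Δx_2 = L[2,1] · Δd_1 = 0.1788 · 15 = 2.6821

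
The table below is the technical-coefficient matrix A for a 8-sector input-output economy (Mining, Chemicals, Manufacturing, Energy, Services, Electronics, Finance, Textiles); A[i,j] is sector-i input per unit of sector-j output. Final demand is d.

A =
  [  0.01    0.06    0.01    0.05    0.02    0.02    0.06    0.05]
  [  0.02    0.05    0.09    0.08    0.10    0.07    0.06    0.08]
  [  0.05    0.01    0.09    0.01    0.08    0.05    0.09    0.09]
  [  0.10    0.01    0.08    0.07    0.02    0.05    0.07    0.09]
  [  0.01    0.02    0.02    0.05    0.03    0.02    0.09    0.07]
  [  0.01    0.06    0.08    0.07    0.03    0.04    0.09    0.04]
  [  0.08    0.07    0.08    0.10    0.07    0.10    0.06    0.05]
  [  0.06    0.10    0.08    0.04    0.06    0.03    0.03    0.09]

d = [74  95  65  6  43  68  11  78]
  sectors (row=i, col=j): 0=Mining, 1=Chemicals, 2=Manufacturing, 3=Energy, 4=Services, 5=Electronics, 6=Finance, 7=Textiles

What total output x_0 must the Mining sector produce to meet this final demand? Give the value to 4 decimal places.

102.1718

Form M = I − A:
  [  0.99   -0.06   -0.01   -0.05   -0.02   -0.02   -0.06   -0.05]
  [ -0.02    0.95   -0.09   -0.08   -0.10   -0.07   -0.06   -0.08]
  [ -0.05   -0.01    0.91   -0.01   -0.08   -0.05   -0.09   -0.09]
  [ -0.10   -0.01   -0.08    0.93   -0.02   -0.05   -0.07   -0.09]
  [ -0.01   -0.02   -0.02   -0.05    0.97   -0.02   -0.09   -0.07]
  [ -0.01   -0.06   -0.08   -0.07   -0.03    0.96   -0.09   -0.04]
  [ -0.08   -0.07   -0.08   -0.10   -0.07   -0.10    0.94   -0.05]
  [ -0.06   -0.10   -0.08   -0.04   -0.06   -0.03   -0.03    0.91]
Leontief inverse L = M⁻¹:
  [  1.0369    0.0874    0.0490    0.0842    0.0500    0.0486    0.0950    0.0890]
  [  0.0667    1.0965    0.1600    0.1374    0.1530    0.1184    0.1307    0.1536]
  [  0.0882    0.0535    1.1474    0.0578    0.1260    0.0913    0.1488    0.1506]
  [  0.1427    0.0552    0.1399    1.1201    0.0649    0.0922    0.1294    0.1535]
  [  0.0414    0.0511    0.0622    0.0869    1.0618    0.0514    0.1285    0.1125]
  [  0.0503    0.0969    0.1388    0.1179    0.0750    1.0829    0.1454    0.0980]
  [  0.1296    0.1213    0.1555    0.1653    0.1262    0.1534    1.1379    0.1285]
  [  0.0984    0.1439    0.1416    0.0900    0.1107    0.0725    0.0902    1.1565]
Total output x = L · d:
  x_0 = 1.0369·74 + 0.0874·95 + 0.0490·65 + 0.0842·6 + 0.0500·43 + 0.0486·68 + 0.0950·11 + 0.0890·78 = 102.1718
  x_1 = 0.0667·74 + 1.0965·95 + 0.1600·65 + 0.1374·6 + 0.1530·43 + 0.1184·68 + 0.1307·11 + 0.1536·78 = 148.3873
  x_2 = 0.0882·74 + 0.0535·95 + 1.1474·65 + 0.0578·6 + 0.1260·43 + 0.0913·68 + 0.1488·11 + 0.1506·78 = 111.5547
  x_3 = 0.1427·74 + 0.0552·95 + 0.1399·65 + 1.1201·6 + 0.0649·43 + 0.0922·68 + 0.1294·11 + 0.1535·78 = 54.0705
  x_4 = 0.0414·74 + 0.0511·95 + 0.0622·65 + 0.0869·6 + 1.0618·43 + 0.0514·68 + 0.1285·11 + 0.1125·78 = 71.8202
  x_5 = 0.0503·74 + 0.0969·95 + 0.1388·65 + 0.1179·6 + 0.0750·43 + 1.0829·68 + 0.1454·11 + 0.0980·78 = 108.7578
  x_6 = 0.1296·74 + 0.1213·95 + 0.1555·65 + 0.1653·6 + 0.1262·43 + 0.1534·68 + 1.1379·11 + 0.1285·78 = 70.6117
  x_7 = 0.0984·74 + 0.1439·95 + 0.1416·65 + 0.0900·6 + 0.1107·43 + 0.0725·68 + 0.0902·11 + 1.1565·78 = 131.5896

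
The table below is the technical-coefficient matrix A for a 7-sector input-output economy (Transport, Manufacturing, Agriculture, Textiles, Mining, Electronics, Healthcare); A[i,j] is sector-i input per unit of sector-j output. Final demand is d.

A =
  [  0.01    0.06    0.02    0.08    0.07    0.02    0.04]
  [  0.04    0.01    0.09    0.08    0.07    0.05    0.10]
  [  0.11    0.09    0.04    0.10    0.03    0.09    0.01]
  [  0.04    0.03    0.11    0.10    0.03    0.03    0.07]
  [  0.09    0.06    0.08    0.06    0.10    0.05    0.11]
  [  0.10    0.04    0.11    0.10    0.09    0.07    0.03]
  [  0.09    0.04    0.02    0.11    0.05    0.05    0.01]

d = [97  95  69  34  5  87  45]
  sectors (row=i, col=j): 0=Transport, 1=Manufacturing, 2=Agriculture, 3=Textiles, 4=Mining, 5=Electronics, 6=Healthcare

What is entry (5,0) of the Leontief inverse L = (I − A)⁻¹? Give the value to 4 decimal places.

L[5,0] = 0.1644

Form M = I − A:
  [  0.99   -0.06   -0.02   -0.08   -0.07   -0.02   -0.04]
  [ -0.04    0.99   -0.09   -0.08   -0.07   -0.05   -0.10]
  [ -0.11   -0.09    0.96   -0.10   -0.03   -0.09   -0.01]
  [ -0.04   -0.03   -0.11    0.90   -0.03   -0.03   -0.07]
  [ -0.09   -0.06   -0.08   -0.06    0.90   -0.05   -0.11]
  [ -0.10   -0.04   -0.11   -0.10   -0.09    0.93   -0.03]
  [ -0.09   -0.04   -0.02   -0.11   -0.05   -0.05    0.99]
Leontief inverse L = M⁻¹:
  [  1.0460    0.0838    0.0597    0.1280    0.1028    0.0464    0.0732]
  [  0.0964    1.0496    0.1407    0.1521    0.1156    0.0906    0.1377]
  [  0.1599    0.1273    1.0997    0.1743    0.0809    0.1297    0.0557]
  [  0.0899    0.0663    0.1575    1.1673    0.0689    0.0677    0.1042]
  [  0.1561    0.1076    0.1415    0.1471    1.1600    0.0986    0.1609]
  [  0.1644    0.0890    0.1753    0.1861    0.1481    1.1189    0.0809]
  [  0.1284    0.0699    0.0668    0.1678    0.0894    0.0795    1.0472]
Total output x = L · d:
  x_0 = 1.0460·97 + 0.0838·95 + 0.0597·69 + 0.1280·34 + 0.1028·5 + 0.0464·87 + 0.0732·45 = 125.7337
  x_1 = 0.0964·97 + 1.0496·95 + 0.1407·69 + 0.1521·34 + 0.1156·5 + 0.0906·87 + 0.1377·45 = 138.5984
  x_2 = 0.1599·97 + 0.1273·95 + 1.0997·69 + 0.1743·34 + 0.0809·5 + 0.1297·87 + 0.0557·45 = 123.5992
  x_3 = 0.0899·97 + 0.0663·95 + 0.1575·69 + 1.1673·34 + 0.0689·5 + 0.0677·87 + 0.1042·45 = 76.4945
  x_4 = 0.1561·97 + 0.1076·95 + 0.1415·69 + 0.1471·34 + 1.1600·5 + 0.0986·87 + 0.1609·45 = 61.7404
  x_5 = 0.1644·97 + 0.0890·95 + 0.1753·69 + 0.1861·34 + 0.1481·5 + 1.1189·87 + 0.0809·45 = 144.5552
  x_6 = 0.1284·97 + 0.0699·95 + 0.0668·69 + 0.1678·34 + 0.0894·5 + 0.0795·87 + 1.0472·45 = 83.9001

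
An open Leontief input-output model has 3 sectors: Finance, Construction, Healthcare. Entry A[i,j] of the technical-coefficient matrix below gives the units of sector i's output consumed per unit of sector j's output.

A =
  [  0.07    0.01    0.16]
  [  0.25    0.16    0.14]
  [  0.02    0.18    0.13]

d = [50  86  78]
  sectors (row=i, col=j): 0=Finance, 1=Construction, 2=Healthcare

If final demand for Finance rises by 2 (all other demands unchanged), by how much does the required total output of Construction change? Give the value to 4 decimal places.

Form M = I − A:
  [  0.93   -0.01   -0.16]
  [ -0.25    0.84   -0.14]
  [ -0.02   -0.18    0.87]
Leontief inverse L = M⁻¹:
  [  1.0955    0.0582    0.2108]
  [  0.3420    1.2512    0.2642]
  [  0.0959    0.2602    1.2089]
Total output x = L · d:
  x_0 = 1.0955·50 + 0.0582·86 + 0.2108·78 = 76.2244
  x_1 = 0.3420·50 + 1.2512·86 + 0.2642·78 = 145.3121
  x_2 = 0.0959·50 + 0.2602·86 + 1.2089·78 = 121.4720
Δx_1 = L[1,0] · Δd_0 = 0.3420 · 2 = 0.6840

0.6840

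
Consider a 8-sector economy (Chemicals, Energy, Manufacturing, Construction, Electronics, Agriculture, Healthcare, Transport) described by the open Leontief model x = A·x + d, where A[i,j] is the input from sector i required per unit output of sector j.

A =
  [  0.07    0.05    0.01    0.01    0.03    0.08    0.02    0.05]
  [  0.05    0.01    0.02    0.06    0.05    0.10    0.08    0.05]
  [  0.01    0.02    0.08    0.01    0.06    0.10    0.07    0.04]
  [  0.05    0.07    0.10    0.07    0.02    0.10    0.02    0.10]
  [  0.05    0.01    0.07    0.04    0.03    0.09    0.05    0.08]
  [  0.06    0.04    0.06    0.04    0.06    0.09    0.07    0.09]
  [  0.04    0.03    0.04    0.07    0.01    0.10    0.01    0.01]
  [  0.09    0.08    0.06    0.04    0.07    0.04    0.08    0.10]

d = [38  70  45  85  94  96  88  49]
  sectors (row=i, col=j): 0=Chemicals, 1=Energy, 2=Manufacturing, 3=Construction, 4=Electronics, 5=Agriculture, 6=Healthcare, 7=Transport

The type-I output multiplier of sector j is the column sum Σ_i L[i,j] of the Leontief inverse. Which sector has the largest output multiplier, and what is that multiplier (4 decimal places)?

Form M = I − A:
  [  0.93   -0.05   -0.01   -0.01   -0.03   -0.08   -0.02   -0.05]
  [ -0.05    0.99   -0.02   -0.06   -0.05   -0.10   -0.08   -0.05]
  [ -0.01   -0.02    0.92   -0.01   -0.06   -0.10   -0.07   -0.04]
  [ -0.05   -0.07   -0.10    0.93   -0.02   -0.10   -0.02   -0.10]
  [ -0.05   -0.01   -0.07   -0.04    0.97   -0.09   -0.05   -0.08]
  [ -0.06   -0.04   -0.06   -0.04   -0.06    0.91   -0.07   -0.09]
  [ -0.04   -0.03   -0.04   -0.07   -0.01   -0.10    0.99   -0.01]
  [ -0.09   -0.08   -0.06   -0.04   -0.07   -0.04   -0.08    0.90]
Leontief inverse L = M⁻¹:
  [  1.1034    0.0732    0.0377    0.0325    0.0557    0.1277    0.0506    0.0889]
  [  0.0914    1.0417    0.0622    0.0925    0.0809    0.1647    0.1162    0.1010]
  [  0.0445    0.0450    1.1201    0.0379    0.0909    0.1606    0.1073    0.0843]
  [  0.1017    0.1104    0.1549    1.1085    0.0653    0.1818    0.0739    0.1666]
  [  0.0909    0.0421    0.1129    0.0697    1.0642    0.1536    0.0898    0.1311]
  [  0.1098    0.0771    0.1099    0.0772    0.1000    1.1670    0.1175    0.1507]
  [  0.0698    0.0536    0.0730    0.0933    0.0350    0.1502    1.0393    0.0501]
  [  0.1441    0.1193    0.1110    0.0804    0.1121    0.1234    0.1304    1.1634]
Total output x = L · d:
  x_0 = 1.1034·38 + 0.0732·70 + 0.0377·45 + 0.0325·85 + 0.0557·94 + 0.1277·96 + 0.0506·88 + 0.0889·49 = 77.8261
  x_1 = 0.0914·38 + 1.0417·70 + 0.0622·45 + 0.0925·85 + 0.0809·94 + 0.1647·96 + 0.1162·88 + 0.1010·49 = 125.6461
  x_2 = 0.0445·38 + 0.0450·70 + 1.1201·45 + 0.0379·85 + 0.0909·94 + 0.1606·96 + 0.1073·88 + 0.0843·49 = 96.0047
  x_3 = 0.1017·38 + 0.1104·70 + 0.1549·45 + 1.1085·85 + 0.0653·94 + 0.1818·96 + 0.0739·88 + 0.1666·49 = 151.0515
  x_4 = 0.0909·38 + 0.0421·70 + 0.1129·45 + 0.0697·85 + 1.0642·94 + 0.1536·96 + 0.0898·88 + 0.1311·49 = 146.5108
  x_5 = 0.1098·38 + 0.0771·70 + 0.1099·45 + 0.0772·85 + 0.1000·94 + 1.1670·96 + 0.1175·88 + 0.1507·49 = 160.2437
  x_6 = 0.0698·38 + 0.0536·70 + 0.0730·45 + 0.0933·85 + 0.0350·94 + 0.1502·96 + 1.0393·88 + 0.0501·49 = 129.2433
  x_7 = 0.1441·38 + 0.1193·70 + 0.1110·45 + 0.0804·85 + 0.1121·94 + 0.1234·96 + 0.1304·88 + 1.1634·49 = 116.5148
Output multipliers (column sums of L):
  Chemicals: 1.7556
  Energy: 1.5623
  Manufacturing: 1.7818
  Construction: 1.5921
  Electronics: 1.6042
  Agriculture: 2.2290
  Healthcare: 1.7251
  Transport: 1.9362

Agriculture (2.2290)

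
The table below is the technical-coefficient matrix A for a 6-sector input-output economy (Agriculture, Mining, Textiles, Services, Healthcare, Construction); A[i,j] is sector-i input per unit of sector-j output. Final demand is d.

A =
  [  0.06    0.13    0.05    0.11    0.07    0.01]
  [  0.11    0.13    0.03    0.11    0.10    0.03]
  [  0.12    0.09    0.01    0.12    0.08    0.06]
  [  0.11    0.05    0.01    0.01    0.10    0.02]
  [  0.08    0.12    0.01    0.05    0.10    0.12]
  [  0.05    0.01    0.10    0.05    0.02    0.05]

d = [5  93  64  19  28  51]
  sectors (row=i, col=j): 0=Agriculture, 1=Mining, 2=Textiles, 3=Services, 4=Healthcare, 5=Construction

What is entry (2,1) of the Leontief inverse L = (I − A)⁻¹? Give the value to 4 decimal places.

Form M = I − A:
  [  0.94   -0.13   -0.05   -0.11   -0.07   -0.01]
  [ -0.11    0.87   -0.03   -0.11   -0.10   -0.03]
  [ -0.12   -0.09    0.99   -0.12   -0.08   -0.06]
  [ -0.11   -0.05   -0.01    0.99   -0.10   -0.02]
  [ -0.08   -0.12   -0.01   -0.05    0.90   -0.12]
  [ -0.05   -0.01   -0.10   -0.05   -0.02    0.95]
Leontief inverse L = M⁻¹:
  [  1.1302    0.2051    0.0708    0.1660    0.1364    0.0436]
  [  0.1892    1.2188    0.0571    0.1758    0.1763    0.0701]
  [  0.1905    0.1675    1.0377    0.1778    0.1475    0.0952]
  [  0.1540    0.1068    0.0279    1.0521    0.1443    0.0471]
  [  0.1487    0.1953    0.0424    0.1102    1.1640    0.1598]
  [  0.0928    0.0510    0.1159    0.0870    0.0567    1.0715]
Total output x = L · d:
  x_0 = 1.1302·5 + 0.2051·93 + 0.0708·64 + 0.1660·19 + 0.1364·28 + 0.0436·51 = 38.4447
  x_1 = 0.1892·5 + 1.2188·93 + 0.0571·64 + 0.1758·19 + 0.1763·28 + 0.0701·51 = 129.8048
  x_2 = 0.1905·5 + 0.1675·93 + 1.0377·64 + 0.1778·19 + 0.1475·28 + 0.0952·51 = 95.3063
  x_3 = 0.1540·5 + 0.1068·93 + 0.0279·64 + 1.0521·19 + 0.1443·28 + 0.0471·51 = 38.9175
  x_4 = 0.1487·5 + 0.1953·93 + 0.0424·64 + 0.1102·19 + 1.1640·28 + 0.1598·51 = 64.4583
  x_5 = 0.0928·5 + 0.0510·93 + 0.1159·64 + 0.0870·19 + 0.0567·28 + 1.0715·51 = 70.5115

L[2,1] = 0.1675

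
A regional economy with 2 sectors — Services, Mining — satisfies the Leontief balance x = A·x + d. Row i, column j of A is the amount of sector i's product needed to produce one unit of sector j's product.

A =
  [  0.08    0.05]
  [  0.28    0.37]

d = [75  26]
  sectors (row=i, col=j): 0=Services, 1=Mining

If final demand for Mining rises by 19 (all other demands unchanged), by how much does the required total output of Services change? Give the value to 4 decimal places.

1.6796

Form M = I − A:
  [  0.92   -0.05]
  [ -0.28    0.63]
Leontief inverse L = M⁻¹:
  [  1.1139    0.0884]
  [  0.4950    1.6266]
Total output x = L · d:
  x_0 = 1.1139·75 + 0.0884·26 = 85.8380
  x_1 = 0.4950·75 + 1.6266·26 = 79.4201
Δx_0 = L[0,1] · Δd_1 = 0.0884 · 19 = 1.6796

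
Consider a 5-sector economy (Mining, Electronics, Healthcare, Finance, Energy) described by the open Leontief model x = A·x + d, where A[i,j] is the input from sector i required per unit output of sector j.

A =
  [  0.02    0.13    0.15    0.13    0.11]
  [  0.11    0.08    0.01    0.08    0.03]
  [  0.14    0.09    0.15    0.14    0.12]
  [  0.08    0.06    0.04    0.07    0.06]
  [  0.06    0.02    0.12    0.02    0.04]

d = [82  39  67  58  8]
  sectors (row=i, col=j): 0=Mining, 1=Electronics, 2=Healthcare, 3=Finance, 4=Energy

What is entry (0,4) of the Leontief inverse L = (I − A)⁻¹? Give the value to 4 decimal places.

Form M = I − A:
  [  0.98   -0.13   -0.15   -0.13   -0.11]
  [ -0.11    0.92   -0.01   -0.08   -0.03]
  [ -0.14   -0.09    0.85   -0.14   -0.12]
  [ -0.08   -0.06   -0.04    0.93   -0.06]
  [ -0.06   -0.02   -0.12   -0.02    0.96]
Leontief inverse L = M⁻¹:
  [  1.1033    0.1960    0.2315    0.2097    0.1746]
  [  0.1483    1.1230    0.0548    0.1270    0.0669]
  [  0.2320    0.1762    1.2597    0.2416    0.2047]
  [  0.1211    0.1008    0.0889    1.1164    0.0979]
  [  0.1036    0.0598    0.1749    0.0692    1.0816]
Total output x = L · d:
  x_0 = 1.1033·82 + 0.1960·39 + 0.2315·67 + 0.2097·58 + 0.1746·8 = 127.1855
  x_1 = 0.1483·82 + 1.1230·39 + 0.0548·67 + 0.1270·58 + 0.0669·8 = 67.5375
  x_2 = 0.2320·82 + 0.1762·39 + 1.2597·67 + 0.2416·58 + 0.2047·8 = 125.9519
  x_3 = 0.1211·82 + 0.1008·39 + 0.0889·67 + 1.1164·58 + 0.0979·8 = 85.3525
  x_4 = 0.1036·82 + 0.0598·39 + 0.1749·67 + 0.0692·58 + 1.0816·8 = 35.2116

L[0,4] = 0.1746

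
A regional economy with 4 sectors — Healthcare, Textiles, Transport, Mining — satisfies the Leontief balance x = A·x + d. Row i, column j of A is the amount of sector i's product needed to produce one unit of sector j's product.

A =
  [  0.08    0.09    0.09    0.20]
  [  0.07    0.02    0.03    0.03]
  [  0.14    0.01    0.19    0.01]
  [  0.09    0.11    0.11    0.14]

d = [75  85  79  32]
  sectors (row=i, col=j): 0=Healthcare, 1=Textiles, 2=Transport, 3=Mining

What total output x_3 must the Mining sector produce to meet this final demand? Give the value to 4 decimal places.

Form M = I − A:
  [  0.92   -0.09   -0.09   -0.20]
  [ -0.07    0.98   -0.03   -0.03]
  [ -0.14   -0.01    0.81   -0.01]
  [ -0.09   -0.11   -0.11    0.86]
Leontief inverse L = M⁻¹:
  [  1.1502    0.1382    0.1702    0.2743]
  [  0.0932    1.0361    0.0567    0.0585]
  [  0.2019    0.0385    1.2670    0.0630]
  [  0.1581    0.1519    0.1871    1.2070]
Total output x = L · d:
  x_0 = 1.1502·75 + 0.1382·85 + 0.1702·79 + 0.2743·32 = 120.2278
  x_1 = 0.0932·75 + 1.0361·85 + 0.0567·79 + 0.0585·32 = 101.4052
  x_2 = 0.2019·75 + 0.0385·85 + 1.2670·79 + 0.0630·32 = 120.5281
  x_3 = 0.1581·75 + 0.1519·85 + 0.1871·79 + 1.2070·32 = 78.1781

78.1781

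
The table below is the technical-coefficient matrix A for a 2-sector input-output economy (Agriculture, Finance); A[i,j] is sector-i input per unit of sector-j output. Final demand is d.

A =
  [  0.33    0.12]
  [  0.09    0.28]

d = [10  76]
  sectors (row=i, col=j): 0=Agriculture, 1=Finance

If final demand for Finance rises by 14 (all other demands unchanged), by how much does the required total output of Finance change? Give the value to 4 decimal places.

19.8897

Form M = I − A:
  [  0.67   -0.12]
  [ -0.09    0.72]
Leontief inverse L = M⁻¹:
  [  1.5267    0.2545]
  [  0.1908    1.4207]
Total output x = L · d:
  x_0 = 1.5267·10 + 0.2545·76 = 34.6056
  x_1 = 0.1908·10 + 1.4207·76 = 109.8813
Δx_1 = L[1,1] · Δd_1 = 1.4207 · 14 = 19.8897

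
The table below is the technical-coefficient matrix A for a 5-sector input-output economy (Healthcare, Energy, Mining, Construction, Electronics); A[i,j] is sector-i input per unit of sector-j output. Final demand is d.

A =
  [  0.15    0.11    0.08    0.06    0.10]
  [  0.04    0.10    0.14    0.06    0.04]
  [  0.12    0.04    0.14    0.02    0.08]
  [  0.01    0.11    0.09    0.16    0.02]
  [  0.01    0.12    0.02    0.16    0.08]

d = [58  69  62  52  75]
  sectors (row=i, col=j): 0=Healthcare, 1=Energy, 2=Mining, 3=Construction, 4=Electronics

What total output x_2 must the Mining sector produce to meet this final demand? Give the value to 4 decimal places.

Form M = I − A:
  [  0.85   -0.11   -0.08   -0.06   -0.10]
  [ -0.04    0.90   -0.14   -0.06   -0.04]
  [ -0.12   -0.04    0.86   -0.02   -0.08]
  [ -0.01   -0.11   -0.09    0.84   -0.02]
  [ -0.01   -0.12   -0.02   -0.16    0.92]
Leontief inverse L = M⁻¹:
  [  1.2118    0.1926    0.1618    0.1341    0.1571]
  [  0.0861    1.1549    0.2093    0.1089    0.0801]
  [  0.1775    0.1017    1.2066    0.0735    0.1302]
  [  0.0456    0.1688    0.1606    1.2197    0.0528]
  [  0.0362    0.1843    0.0832    0.2294    1.1111]
Total output x = L · d:
  x_0 = 1.2118·58 + 0.1926·69 + 0.1618·62 + 0.1341·52 + 0.1571·75 = 112.3586
  x_1 = 0.0861·58 + 1.1549·69 + 0.2093·62 + 0.1089·52 + 0.0801·75 = 109.3340
  x_2 = 0.1775·58 + 0.1017·69 + 1.2066·62 + 0.0735·52 + 0.1302·75 = 105.7070
  x_3 = 0.0456·58 + 0.1688·69 + 0.1606·62 + 1.2197·52 + 0.0528·75 = 91.6294
  x_4 = 0.0362·58 + 0.1843·69 + 0.0832·62 + 0.2294·52 + 1.1111·75 = 115.2375

105.7070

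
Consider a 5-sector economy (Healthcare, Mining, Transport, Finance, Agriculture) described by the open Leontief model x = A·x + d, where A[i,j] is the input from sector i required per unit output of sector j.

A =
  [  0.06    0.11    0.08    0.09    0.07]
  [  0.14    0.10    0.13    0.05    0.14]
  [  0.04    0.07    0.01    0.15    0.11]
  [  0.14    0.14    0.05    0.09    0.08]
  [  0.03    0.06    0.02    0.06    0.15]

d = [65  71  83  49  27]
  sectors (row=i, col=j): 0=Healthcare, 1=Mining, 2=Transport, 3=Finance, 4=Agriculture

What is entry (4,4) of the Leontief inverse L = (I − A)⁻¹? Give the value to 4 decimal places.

Form M = I − A:
  [  0.94   -0.11   -0.08   -0.09   -0.07]
  [ -0.14    0.90   -0.13   -0.05   -0.14]
  [ -0.04   -0.07    0.99   -0.15   -0.11]
  [ -0.14   -0.14   -0.05    0.91   -0.08]
  [ -0.03   -0.06   -0.02   -0.06    0.85]
Leontief inverse L = M⁻¹:
  [  1.1236    0.1809    0.1253    0.1518    0.1528]
  [  0.2128    1.1889    0.1851    0.1334    0.2498]
  [  0.1014    0.1381    1.0504    0.2030    0.1862]
  [  0.2175    0.2280    0.1099    1.1629    0.1791]
  [  0.0724    0.1096    0.0500    0.1016    1.2165]
Total output x = L · d:
  x_0 = 1.1236·65 + 0.1809·71 + 0.1253·83 + 0.1518·49 + 0.1528·27 = 107.8388
  x_1 = 0.2128·65 + 1.1889·71 + 0.1851·83 + 0.1334·49 + 0.2498·27 = 126.8873
  x_2 = 0.1014·65 + 0.1381·71 + 1.0504·83 + 0.2030·49 + 0.1862·27 = 118.5615
  x_3 = 0.2175·65 + 0.2280·71 + 0.1099·83 + 1.1629·49 + 0.1791·27 = 101.2604
  x_4 = 0.0724·65 + 0.1096·71 + 0.0500·83 + 0.1016·49 + 1.2165·27 = 54.4650

L[4,4] = 1.2165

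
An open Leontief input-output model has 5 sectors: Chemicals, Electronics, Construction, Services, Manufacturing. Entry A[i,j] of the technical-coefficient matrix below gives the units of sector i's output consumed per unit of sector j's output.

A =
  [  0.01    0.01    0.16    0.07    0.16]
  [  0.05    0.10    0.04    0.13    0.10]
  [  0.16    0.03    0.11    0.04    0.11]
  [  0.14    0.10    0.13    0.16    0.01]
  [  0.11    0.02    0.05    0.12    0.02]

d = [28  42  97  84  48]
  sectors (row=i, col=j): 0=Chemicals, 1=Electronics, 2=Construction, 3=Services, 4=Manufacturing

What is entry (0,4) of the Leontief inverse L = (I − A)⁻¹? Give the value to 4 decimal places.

Form M = I − A:
  [  0.99   -0.01   -0.16   -0.07   -0.16]
  [ -0.05    0.90   -0.04   -0.13   -0.10]
  [ -0.16   -0.03    0.89   -0.04   -0.11]
  [ -0.14   -0.10   -0.13    0.84   -0.01]
  [ -0.11   -0.02   -0.05   -0.12    0.98]
Leontief inverse L = M⁻¹:
  [  1.0921    0.0398    0.2301    0.1381    0.2096]
  [  0.1232    1.1434    0.1134    0.2143    0.1517]
  [  0.2315    0.0587    1.1941    0.1108    0.1789]
  [  0.2345    0.1524    0.2380    1.2583    0.0934]
  [  0.1656    0.0495    0.1182    0.1796    1.0676]
Total output x = L · d:
  x_0 = 1.0921·28 + 0.0398·42 + 0.2301·97 + 0.1381·84 + 0.2096·48 = 76.2252
  x_1 = 0.1232·28 + 1.1434·42 + 0.1134·97 + 0.2143·84 + 0.1517·48 = 87.7555
  x_2 = 0.2315·28 + 0.0587·42 + 1.1941·97 + 0.1108·84 + 0.1789·48 = 142.6680
  x_3 = 0.2345·28 + 0.1524·42 + 0.2380·97 + 1.2583·84 + 0.0934·48 = 146.2369
  x_4 = 0.1656·28 + 0.0495·42 + 0.1182·97 + 0.1796·84 + 1.0676·48 = 84.5120

L[0,4] = 0.2096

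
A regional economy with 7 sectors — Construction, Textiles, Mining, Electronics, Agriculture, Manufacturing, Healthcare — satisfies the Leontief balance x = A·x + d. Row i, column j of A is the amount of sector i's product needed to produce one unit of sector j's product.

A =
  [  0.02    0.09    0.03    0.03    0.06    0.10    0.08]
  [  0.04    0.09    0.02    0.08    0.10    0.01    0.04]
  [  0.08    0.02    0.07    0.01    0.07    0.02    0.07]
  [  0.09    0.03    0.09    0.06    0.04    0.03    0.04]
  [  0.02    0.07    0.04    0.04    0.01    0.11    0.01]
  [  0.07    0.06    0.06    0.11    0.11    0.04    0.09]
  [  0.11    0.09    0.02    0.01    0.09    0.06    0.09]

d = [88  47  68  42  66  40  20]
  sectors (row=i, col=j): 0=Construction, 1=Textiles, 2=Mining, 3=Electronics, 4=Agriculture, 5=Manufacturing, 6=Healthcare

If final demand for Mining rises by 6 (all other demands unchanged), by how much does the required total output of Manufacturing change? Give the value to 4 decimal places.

0.6103

Form M = I − A:
  [  0.98   -0.09   -0.03   -0.03   -0.06   -0.10   -0.08]
  [ -0.04    0.91   -0.02   -0.08   -0.10   -0.01   -0.04]
  [ -0.08   -0.02    0.93   -0.01   -0.07   -0.02   -0.07]
  [ -0.09   -0.03   -0.09    0.94   -0.04   -0.03   -0.04]
  [ -0.02   -0.07   -0.04   -0.04    0.99   -0.11   -0.01]
  [ -0.07   -0.06   -0.06   -0.11   -0.11    0.96   -0.09]
  [ -0.11   -0.09   -0.02   -0.01   -0.09   -0.06    0.91]
Leontief inverse L = M⁻¹:
  [  1.0629    0.1383    0.0601    0.0683    0.1116    0.1359    0.1218]
  [  0.0742    1.1315    0.0478    0.1110    0.1380    0.0442    0.0707]
  [  0.1125    0.0584    1.0937    0.0323    0.1070    0.0549    0.1046]
  [  0.1276    0.0694    0.1202    1.0870    0.0815    0.0647    0.0786]
  [  0.0517    0.1026    0.0654    0.0718    1.0497    0.1330    0.0419]
  [  0.1241    0.1181    0.1017    0.1513    0.1667    1.0905    0.1403]
  [  0.1530    0.1486    0.0505    0.0490    0.1452    0.1078    1.1372]
Total output x = L · d:
  x_0 = 1.0629·88 + 0.1383·47 + 0.0601·68 + 0.0683·42 + 0.1116·66 + 0.1359·40 + 0.1218·20 = 122.2222
  x_1 = 0.0742·88 + 1.1315·47 + 0.0478·68 + 0.1110·42 + 0.1380·66 + 0.0442·40 + 0.0707·20 = 79.9053
  x_2 = 0.1125·88 + 0.0584·47 + 1.0937·68 + 0.0323·42 + 0.1070·66 + 0.0549·40 + 0.1046·20 = 99.7176
  x_3 = 0.1276·88 + 0.0694·47 + 0.1202·68 + 1.0870·42 + 0.0815·66 + 0.0647·40 + 0.0786·20 = 77.8519
  x_4 = 0.0517·88 + 0.1026·47 + 0.0654·68 + 0.0718·42 + 1.0497·66 + 0.1330·40 + 0.0419·20 = 92.2773
  x_5 = 0.1241·88 + 0.1181·47 + 0.1017·68 + 0.1513·42 + 0.1667·66 + 1.0905·40 + 0.1403·20 = 87.1656
  x_6 = 0.1530·88 + 0.1486·47 + 0.0505·68 + 0.0490·42 + 0.1452·66 + 0.1078·40 + 1.1372·20 = 62.5755
Δx_5 = L[5,2] · Δd_2 = 0.1017 · 6 = 0.6103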